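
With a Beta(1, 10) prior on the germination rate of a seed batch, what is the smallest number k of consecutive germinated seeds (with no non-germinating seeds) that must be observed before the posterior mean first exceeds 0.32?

After k germinated seeds and 0 non-germinating seeds the posterior is Beta(1+k, 10), with mean (1+k)/(1+10+k).
Set (1+k)/(11+k) > 0.32 and solve: k > (0.32·11 − 1)/(1 − 0.32) = 3.706.
The smallest integer exceeding 3.706 is 4, and checking k=4: (5)/(15) = 0.3333 > 0.32.

k = 4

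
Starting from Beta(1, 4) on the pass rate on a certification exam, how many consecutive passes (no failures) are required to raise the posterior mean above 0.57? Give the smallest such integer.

k = 5

After k passes and 0 failures the posterior is Beta(1+k, 4), with mean (1+k)/(1+4+k).
Set (1+k)/(5+k) > 0.57 and solve: k > (0.57·5 − 1)/(1 − 0.57) = 4.302.
The smallest integer exceeding 4.302 is 5.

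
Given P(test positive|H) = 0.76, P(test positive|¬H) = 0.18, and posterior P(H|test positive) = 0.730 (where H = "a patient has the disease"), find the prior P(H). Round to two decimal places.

P(H) = 0.39

Bayes' rule in odds form gives O(H|E) = O(H)·[P(E|H)/P(E|¬H)], hence O(H) = O(H|E)/LR.
Posterior odds = 0.730/(1−0.730) = 2.7037. LR = 0.76/0.18 = 4.2222.
Prior odds = 2.7037/4.2222 = 0.6404, so P(H) = 0.6404/(1+0.6404) ≈ 0.39.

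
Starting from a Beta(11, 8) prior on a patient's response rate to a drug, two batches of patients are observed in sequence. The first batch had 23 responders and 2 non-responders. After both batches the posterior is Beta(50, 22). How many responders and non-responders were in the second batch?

16 responders and 12 non-responders

Because Beta–binomial updating is additive in the counts, the combined data contributed (α_post−α_prior, β_post−β_prior) successes and failures.
Total across both batches: 50−11=39 responders, 22−8=14 non-responders.
Subtract the first batch: 39−23=16 responders and 14−2=12 non-responders.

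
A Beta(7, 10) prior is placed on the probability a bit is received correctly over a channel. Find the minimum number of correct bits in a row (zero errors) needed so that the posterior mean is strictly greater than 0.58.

k = 7

After k correct bits and 0 errors the posterior is Beta(7+k, 10), with mean (7+k)/(7+10+k).
Set (7+k)/(17+k) > 0.58 and solve: k > (0.58·17 − 7)/(1 − 0.58) = 6.810.
The smallest integer exceeding 6.810 is 7.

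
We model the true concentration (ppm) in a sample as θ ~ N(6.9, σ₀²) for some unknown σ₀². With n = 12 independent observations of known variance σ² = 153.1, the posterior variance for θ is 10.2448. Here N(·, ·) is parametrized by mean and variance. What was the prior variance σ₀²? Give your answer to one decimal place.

For the Normal–Normal model with known σ², precisions add: τ_n = τ₀ + n/σ².
So 1/σ₀² = 1/10.2448 − 12/153.1 = 0.097610 − 0.078380 = 0.019230.
Hence σ₀² = 1/0.019230 ≈ 52.0.

σ₀² = 52.0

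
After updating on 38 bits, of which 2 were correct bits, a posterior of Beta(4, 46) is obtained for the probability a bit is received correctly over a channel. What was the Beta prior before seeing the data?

Beta(2, 10)

Beta is conjugate to the binomial likelihood: posterior = Beta(α+s, β+f).
So α = 4 − 2 = 2 and β = 46 − 36 = 10.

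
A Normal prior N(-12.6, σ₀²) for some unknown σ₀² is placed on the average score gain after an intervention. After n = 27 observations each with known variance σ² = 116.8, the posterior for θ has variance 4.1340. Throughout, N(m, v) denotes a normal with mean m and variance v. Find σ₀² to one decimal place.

Posterior precision equals prior precision plus data precision: 1/σ_n² = 1/σ₀² + n/σ².
So 1/σ₀² = 1/4.1340 − 27/116.8 = 0.241896 − 0.231164 = 0.010732.
Hence σ₀² = 1/0.010732 ≈ 93.2.

σ₀² = 93.2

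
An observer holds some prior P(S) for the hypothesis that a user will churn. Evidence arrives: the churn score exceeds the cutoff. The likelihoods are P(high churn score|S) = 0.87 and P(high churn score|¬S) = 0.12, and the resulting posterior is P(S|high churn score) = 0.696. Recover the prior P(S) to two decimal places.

P(S) = 0.24

Bayes' rule in odds form gives O(S|E) = O(S)·[P(E|S)/P(E|¬S)], hence O(S) = O(S|E)/LR.
Posterior odds = 0.696/(1−0.696) = 2.2895. LR = 0.87/0.12 = 7.2500.
Prior odds = 2.2895/7.2500 = 0.3158, so P(S) = 0.3158/(1+0.3158) ≈ 0.24.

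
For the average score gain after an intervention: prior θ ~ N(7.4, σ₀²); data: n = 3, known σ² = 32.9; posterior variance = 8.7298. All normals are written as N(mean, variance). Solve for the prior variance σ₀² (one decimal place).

σ₀² = 42.8

Posterior precision equals prior precision plus data precision: 1/σ_n² = 1/σ₀² + n/σ².
So 1/σ₀² = 1/8.7298 − 3/32.9 = 0.114550 − 0.091185 = 0.023365.
Hence σ₀² = 1/0.023365 ≈ 42.8.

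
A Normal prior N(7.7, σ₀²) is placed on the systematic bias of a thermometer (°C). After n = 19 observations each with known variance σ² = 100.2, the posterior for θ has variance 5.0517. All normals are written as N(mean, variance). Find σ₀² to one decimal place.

For the Normal–Normal model with known σ², precisions add: τ_n = τ₀ + n/σ².
So 1/σ₀² = 1/5.0517 − 19/100.2 = 0.197953 − 0.189621 = 0.008332.
Hence σ₀² = 1/0.008332 ≈ 120.0.

σ₀² = 120.0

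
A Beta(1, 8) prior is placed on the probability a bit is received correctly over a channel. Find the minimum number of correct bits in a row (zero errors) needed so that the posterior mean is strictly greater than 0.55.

k = 9

After k correct bits and 0 errors the posterior is Beta(1+k, 8), with mean (1+k)/(1+8+k).
Set (1+k)/(9+k) > 0.55 and solve: k > (0.55·9 − 1)/(1 − 0.55) = 8.778.
The smallest integer exceeding 8.778 is 9, and checking k=9: (10)/(18) = 0.5556 > 0.55.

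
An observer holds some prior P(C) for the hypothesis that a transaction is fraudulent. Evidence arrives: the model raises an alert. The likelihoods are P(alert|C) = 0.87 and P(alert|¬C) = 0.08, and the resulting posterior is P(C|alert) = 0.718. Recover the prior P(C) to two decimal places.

Bayes' rule in odds form gives O(C|E) = O(C)·[P(E|C)/P(E|¬C)], hence O(C) = O(C|E)/LR.
Posterior odds = 0.718/(1−0.718) = 2.5461. LR = 0.87/0.08 = 10.8750.
Prior odds = 2.5461/10.8750 = 0.2341, so P(C) = 0.2341/(1+0.2341) ≈ 0.19.

P(C) = 0.19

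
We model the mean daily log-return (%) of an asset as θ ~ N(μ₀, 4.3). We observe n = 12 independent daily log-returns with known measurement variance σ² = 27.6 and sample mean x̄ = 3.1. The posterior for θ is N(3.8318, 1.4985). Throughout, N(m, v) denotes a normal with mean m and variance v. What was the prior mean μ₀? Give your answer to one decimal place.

The posterior mean is a precision-weighted average: μ_n = (τ₀μ₀ + τ_data·x̄)/(τ₀+τ_data), with τ₀=1/σ₀² and τ_data=n/σ².
Here τ₀ = 1/4.3 = 0.232558 and τ_data = 12/27.6 = 0.434783, so τ_n = 0.667341.
Rearranging for μ₀: μ₀ = (μ_n·τ_n − τ_data·x̄)/τ₀ = (3.8318·0.667341 − 0.434783·3.1) / 0.232558 = 1.209290/0.232558 ≈ 5.2.

μ₀ = 5.2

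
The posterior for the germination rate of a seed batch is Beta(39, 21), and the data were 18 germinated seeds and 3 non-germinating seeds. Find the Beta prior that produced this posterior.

Beta is conjugate to the binomial likelihood: posterior = Beta(a+s, b+f).
Subtract the data counts: 39−18=21, 21−3=18.

Beta(21, 18)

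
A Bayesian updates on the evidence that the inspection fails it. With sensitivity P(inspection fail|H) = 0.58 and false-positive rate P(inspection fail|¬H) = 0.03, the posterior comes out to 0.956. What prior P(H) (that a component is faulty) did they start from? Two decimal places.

In odds form, posterior odds = prior odds × likelihood ratio, so prior odds = posterior odds ÷ LR.
Posterior odds = 0.956/(1−0.956) = 21.7273. LR = 0.58/0.03 = 19.3333.
Prior odds = 21.7273/19.3333 = 1.1238, so P(H) = 1.1238/(1+1.1238) ≈ 0.53.

P(H) = 0.53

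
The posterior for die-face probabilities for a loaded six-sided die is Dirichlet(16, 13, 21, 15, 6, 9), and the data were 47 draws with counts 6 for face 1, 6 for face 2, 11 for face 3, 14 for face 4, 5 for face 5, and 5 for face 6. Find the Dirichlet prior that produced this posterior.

Dirichlet(10, 7, 10, 1, 1, 4)

For a Dirichlet(α) prior with multinomial counts c, the posterior is Dirichlet(α + c) componentwise.
Subtract each count from the matching posterior parameter: 16−6=10, 13−6=7, 21−11=10, 15−14=1, 6−5=1, 9−5=4.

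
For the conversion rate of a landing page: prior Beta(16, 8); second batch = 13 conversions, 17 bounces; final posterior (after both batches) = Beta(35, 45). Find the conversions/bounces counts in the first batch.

Because Beta–binomial updating is additive in the counts, the combined data contributed (α_post−α_prior, β_post−β_prior) successes and failures.
Total across both batches: 35−16=19 conversions, 45−8=37 bounces.
Subtract the second batch: 19−13=6 conversions and 37−17=20 bounces.

6 conversions and 20 bounces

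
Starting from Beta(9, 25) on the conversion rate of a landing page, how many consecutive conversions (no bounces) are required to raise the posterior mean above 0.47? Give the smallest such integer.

k = 14

After k conversions and 0 bounces the posterior is Beta(9+k, 25), with mean (9+k)/(9+25+k).
Set (9+k)/(34+k) > 0.47 and solve: k > (0.47·34 − 9)/(1 − 0.47) = 13.170.
The smallest integer exceeding 13.170 is 14, and checking k=14: (23)/(48) = 0.4792 > 0.47.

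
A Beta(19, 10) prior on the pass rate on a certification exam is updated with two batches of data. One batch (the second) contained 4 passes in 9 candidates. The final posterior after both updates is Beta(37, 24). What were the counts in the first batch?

14 passes and 9 failures

Sequential conjugate updates are equivalent to a single update on the pooled data, so total successes = posterior α − prior α and total failures = posterior β − prior β.
Total across both batches: 37−19=18 passes, 24−10=14 failures.
Subtract the second batch: 18−4=14 passes and 14−5=9 failures.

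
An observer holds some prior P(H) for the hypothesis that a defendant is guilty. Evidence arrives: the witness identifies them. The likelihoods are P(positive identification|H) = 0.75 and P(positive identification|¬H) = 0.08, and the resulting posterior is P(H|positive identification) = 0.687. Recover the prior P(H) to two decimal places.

In odds form, posterior odds = prior odds × likelihood ratio, so prior odds = posterior odds ÷ LR.
Posterior odds = 0.687/(1−0.687) = 2.1949. LR = 0.75/0.08 = 9.3750.
Prior odds = 2.1949/9.3750 = 0.2341, so P(H) = 0.2341/(1+0.2341) ≈ 0.19.

P(H) = 0.19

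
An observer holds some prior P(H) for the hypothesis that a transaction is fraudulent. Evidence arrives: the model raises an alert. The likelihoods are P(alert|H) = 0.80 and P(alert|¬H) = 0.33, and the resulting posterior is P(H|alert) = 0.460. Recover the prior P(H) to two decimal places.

Bayes' rule in odds form gives O(H|E) = O(H)·[P(E|H)/P(E|¬H)], hence O(H) = O(H|E)/LR.
Posterior odds = 0.460/(1−0.460) = 0.8519. LR = 0.80/0.33 = 2.4242.
Prior odds = 0.8519/2.4242 = 0.3514, so P(H) = 0.3514/(1+0.3514) ≈ 0.26.

P(H) = 0.26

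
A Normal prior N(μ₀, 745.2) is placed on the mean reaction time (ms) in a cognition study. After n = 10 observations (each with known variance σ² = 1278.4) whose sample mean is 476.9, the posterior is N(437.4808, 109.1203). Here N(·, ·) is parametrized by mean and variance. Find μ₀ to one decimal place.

μ₀ = 207.7

With known observation variance, the Normal–Normal posterior has precision τ_n = τ₀ + n/σ² and mean μ_n = (τ₀μ₀ + (n/σ²)x̄)/τ_n.
Here τ₀ = 1/745.2 = 0.001342 and τ_data = 10/1278.4 = 0.007822, so τ_n = 0.009164.
Rearranging for μ₀: μ₀ = (μ_n·τ_n − τ_data·x̄)/τ₀ = (437.4808·0.009164 − 0.007822·476.9) / 0.001342 = 0.278762/0.001342 ≈ 207.7.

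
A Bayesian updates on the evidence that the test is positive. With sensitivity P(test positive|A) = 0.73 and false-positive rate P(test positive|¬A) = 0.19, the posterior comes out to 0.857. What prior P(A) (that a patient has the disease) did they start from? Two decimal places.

In odds form, posterior odds = prior odds × likelihood ratio, so prior odds = posterior odds ÷ LR.
Posterior odds = 0.857/(1−0.857) = 5.9930. LR = 0.73/0.19 = 3.8421.
Prior odds = 5.9930/3.8421 = 1.5598, so P(A) = 1.5598/(1+1.5598) ≈ 0.61.

P(A) = 0.61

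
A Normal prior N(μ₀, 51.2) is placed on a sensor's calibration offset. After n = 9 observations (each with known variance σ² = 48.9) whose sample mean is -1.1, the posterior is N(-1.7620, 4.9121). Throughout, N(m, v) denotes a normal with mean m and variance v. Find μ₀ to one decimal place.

μ₀ = -8.0

The posterior mean is a precision-weighted average: μ_n = (τ₀μ₀ + τ_data·x̄)/(τ₀+τ_data), with τ₀=1/σ₀² and τ_data=n/σ².
Here τ₀ = 1/51.2 = 0.019531 and τ_data = 9/48.9 = 0.184049, so τ_n = 0.203580.
Rearranging for μ₀: μ₀ = (μ_n·τ_n − τ_data·x̄)/τ₀ = (-1.7620·0.203580 − 0.184049·-1.1) / 0.019531 = -0.156254/0.019531 ≈ -8.0.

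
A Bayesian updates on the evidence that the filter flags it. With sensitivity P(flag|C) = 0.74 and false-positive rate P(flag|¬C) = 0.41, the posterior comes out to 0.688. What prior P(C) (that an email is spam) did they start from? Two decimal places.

Bayes' rule in odds form gives O(C|E) = O(C)·[P(E|C)/P(E|¬C)], hence O(C) = O(C|E)/LR.
Posterior odds = 0.688/(1−0.688) = 2.2051. LR = 0.74/0.41 = 1.8049.
Prior odds = 2.2051/1.8049 = 1.2217, so P(C) = 1.2217/(1+1.2217) ≈ 0.55.

P(C) = 0.55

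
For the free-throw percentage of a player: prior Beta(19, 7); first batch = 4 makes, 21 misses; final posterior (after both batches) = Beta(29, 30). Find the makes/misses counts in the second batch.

Because Beta–binomial updating is additive in the counts, the combined data contributed (α_post−α_prior, β_post−β_prior) successes and failures.
Total across both batches: 29−19=10 makes, 30−7=23 misses.
Subtract the first batch: 10−4=6 makes and 23−21=2 misses.

6 makes and 2 misses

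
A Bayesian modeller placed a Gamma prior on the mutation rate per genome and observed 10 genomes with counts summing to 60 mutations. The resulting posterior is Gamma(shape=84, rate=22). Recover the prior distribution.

Gamma(shape=24, rate=12)

A Gamma(α, β) prior (rate parametrization) on a Poisson rate with n observations summing to S gives posterior Gamma(α+S, β+n).
So α = 84 − 60 = 24 and β = 22 − 10 = 12.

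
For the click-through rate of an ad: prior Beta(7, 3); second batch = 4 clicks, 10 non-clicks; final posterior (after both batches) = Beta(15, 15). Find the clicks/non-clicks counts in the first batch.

4 clicks and 2 non-clicks

Because Beta–binomial updating is additive in the counts, the combined data contributed (α_post−α_prior, β_post−β_prior) successes and failures.
Total across both batches: 15−7=8 clicks, 15−3=12 non-clicks.
Subtract the second batch: 8−4=4 clicks and 12−10=2 non-clicks.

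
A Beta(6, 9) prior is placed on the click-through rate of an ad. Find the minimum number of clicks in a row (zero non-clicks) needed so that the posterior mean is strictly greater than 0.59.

After k clicks and 0 non-clicks the posterior is Beta(6+k, 9), with mean (6+k)/(6+9+k).
Set (6+k)/(15+k) > 0.59 and solve: k > (0.59·15 − 6)/(1 − 0.59) = 6.951.
The smallest integer exceeding 6.951 is 7.

k = 7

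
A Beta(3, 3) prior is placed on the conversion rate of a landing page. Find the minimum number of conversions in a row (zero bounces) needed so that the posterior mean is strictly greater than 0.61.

k = 2

After k conversions and 0 bounces the posterior is Beta(3+k, 3), with mean (3+k)/(3+3+k).
Set (3+k)/(6+k) > 0.61 and solve: k > (0.61·6 − 3)/(1 − 0.61) = 1.692.
The smallest integer exceeding 1.692 is 2, and checking k=2: (5)/(8) = 0.6250 > 0.61.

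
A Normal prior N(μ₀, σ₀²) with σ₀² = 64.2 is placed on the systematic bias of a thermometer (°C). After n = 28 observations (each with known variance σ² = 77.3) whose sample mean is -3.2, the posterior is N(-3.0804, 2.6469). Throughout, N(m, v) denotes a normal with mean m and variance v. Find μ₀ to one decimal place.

μ₀ = -0.3

The posterior mean is a precision-weighted average: μ_n = (τ₀μ₀ + τ_data·x̄)/(τ₀+τ_data), with τ₀=1/σ₀² and τ_data=n/σ².
Here τ₀ = 1/64.2 = 0.015576 and τ_data = 28/77.3 = 0.362225, so τ_n = 0.377801.
Rearranging for μ₀: μ₀ = (μ_n·τ_n − τ_data·x̄)/τ₀ = (-3.0804·0.377801 − 0.362225·-3.2) / 0.015576 = -0.004658/0.015576 ≈ -0.3.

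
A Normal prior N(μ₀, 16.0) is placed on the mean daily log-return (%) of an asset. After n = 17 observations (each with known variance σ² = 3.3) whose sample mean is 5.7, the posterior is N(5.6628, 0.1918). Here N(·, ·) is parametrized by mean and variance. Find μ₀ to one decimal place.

With known observation variance, the Normal–Normal posterior has precision τ_n = τ₀ + n/σ² and mean μ_n = (τ₀μ₀ + (n/σ²)x̄)/τ_n.
Here τ₀ = 1/16.0 = 0.062500 and τ_data = 17/3.3 = 5.151515, so τ_n = 5.214015.
Rearranging for μ₀: μ₀ = (μ_n·τ_n − τ_data·x̄)/τ₀ = (5.6628·5.214015 − 5.151515·5.7) / 0.062500 = 0.162289/0.062500 ≈ 2.6.

μ₀ = 2.6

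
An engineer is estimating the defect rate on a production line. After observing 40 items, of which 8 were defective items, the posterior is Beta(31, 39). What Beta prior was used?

Beta(23, 7)

Under Beta–binomial conjugacy the posterior parameters are (a+s, b+f).
So a = 31 − 8 = 23 and b = 39 − 32 = 7.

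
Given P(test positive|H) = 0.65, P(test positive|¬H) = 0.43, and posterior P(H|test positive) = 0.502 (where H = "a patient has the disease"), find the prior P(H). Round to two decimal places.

Bayes' rule in odds form gives O(H|E) = O(H)·[P(E|H)/P(E|¬H)], hence O(H) = O(H|E)/LR.
Posterior odds = 0.502/(1−0.502) = 1.0080. LR = 0.65/0.43 = 1.5116.
Prior odds = 1.0080/1.5116 = 0.6668, so P(H) = 0.6668/(1+0.6668) ≈ 0.40.

P(H) = 0.40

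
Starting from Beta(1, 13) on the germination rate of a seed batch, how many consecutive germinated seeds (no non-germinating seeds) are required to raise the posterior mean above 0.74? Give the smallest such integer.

k = 37

After k germinated seeds and 0 non-germinating seeds the posterior is Beta(1+k, 13), with mean (1+k)/(1+13+k).
Set (1+k)/(14+k) > 0.74 and solve: k > (0.74·14 − 1)/(1 − 0.74) = 36.000.
The smallest integer exceeding 36.000 is 37, and checking k=37: (38)/(51) = 0.7451 > 0.74.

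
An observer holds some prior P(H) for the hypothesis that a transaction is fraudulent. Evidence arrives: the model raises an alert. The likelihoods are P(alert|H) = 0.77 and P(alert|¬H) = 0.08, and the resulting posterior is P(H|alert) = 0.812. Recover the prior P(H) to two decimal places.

In odds form, posterior odds = prior odds × likelihood ratio, so prior odds = posterior odds ÷ LR.
Posterior odds = 0.812/(1−0.812) = 4.3191. LR = 0.77/0.08 = 9.6250.
Prior odds = 4.3191/9.6250 = 0.4487, so P(H) = 0.4487/(1+0.4487) ≈ 0.31.

P(H) = 0.31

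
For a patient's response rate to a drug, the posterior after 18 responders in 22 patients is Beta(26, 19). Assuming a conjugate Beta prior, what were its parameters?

Beta(8, 15)

Beta is conjugate to the binomial likelihood: posterior = Beta(a+s, b+f).
Subtract the data counts: 26−18=8, 19−4=15.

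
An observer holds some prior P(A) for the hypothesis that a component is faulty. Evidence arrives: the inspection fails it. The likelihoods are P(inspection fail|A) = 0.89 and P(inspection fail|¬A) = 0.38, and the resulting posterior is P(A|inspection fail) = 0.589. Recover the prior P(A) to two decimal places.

P(A) = 0.38

In odds form, posterior odds = prior odds × likelihood ratio, so prior odds = posterior odds ÷ LR.
Posterior odds = 0.589/(1−0.589) = 1.4331. LR = 0.89/0.38 = 2.3421.
Prior odds = 1.4331/2.3421 = 0.6119, so P(A) = 0.6119/(1+0.6119) ≈ 0.38.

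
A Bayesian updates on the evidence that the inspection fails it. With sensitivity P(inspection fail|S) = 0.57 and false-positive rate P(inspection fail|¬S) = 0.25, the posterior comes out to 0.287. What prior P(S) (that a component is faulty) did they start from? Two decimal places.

P(S) = 0.15

Bayes' rule in odds form gives O(S|E) = O(S)·[P(E|S)/P(E|¬S)], hence O(S) = O(S|E)/LR.
Posterior odds = 0.287/(1−0.287) = 0.4025. LR = 0.57/0.25 = 2.2800.
Prior odds = 0.4025/2.2800 = 0.1765, so P(S) = 0.1765/(1+0.1765) ≈ 0.15.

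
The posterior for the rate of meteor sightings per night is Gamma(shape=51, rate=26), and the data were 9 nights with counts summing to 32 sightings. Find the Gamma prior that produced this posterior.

Gamma–Poisson conjugacy: posterior shape = α + Σxᵢ, posterior rate = β + n.
So α = 51 − 32 = 19 and β = 26 − 9 = 17.

Gamma(shape=19, rate=17)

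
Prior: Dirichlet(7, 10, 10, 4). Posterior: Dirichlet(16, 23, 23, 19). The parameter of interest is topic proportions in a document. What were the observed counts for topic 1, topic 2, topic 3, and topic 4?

counts (9, 13, 13, 15)

For a Dirichlet(α) prior with multinomial counts c, the posterior is Dirichlet(α + c) componentwise.
Counts are posterior − prior componentwise: 16−7=9, 23−10=13, 23−10=13, 19−4=15.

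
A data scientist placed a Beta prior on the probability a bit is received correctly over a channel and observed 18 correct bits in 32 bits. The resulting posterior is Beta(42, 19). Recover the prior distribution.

Beta is conjugate to the binomial likelihood: posterior = Beta(a+s, b+f).
Subtract the data counts: 42−18=24, 19−14=5.

Beta(24, 5)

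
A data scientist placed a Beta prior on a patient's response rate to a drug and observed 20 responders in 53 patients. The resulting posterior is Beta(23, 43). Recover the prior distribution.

Under Beta–binomial conjugacy the posterior parameters are (α+s, β+f).
So α = 23 − 20 = 3 and β = 43 − 33 = 10.

Beta(3, 10)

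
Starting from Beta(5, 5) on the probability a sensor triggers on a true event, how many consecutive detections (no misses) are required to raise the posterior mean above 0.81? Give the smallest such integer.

k = 17

After k detections and 0 misses the posterior is Beta(5+k, 5), with mean (5+k)/(5+5+k).
Set (5+k)/(10+k) > 0.81 and solve: k > (0.81·10 − 5)/(1 − 0.81) = 16.316.
The smallest integer exceeding 16.316 is 17.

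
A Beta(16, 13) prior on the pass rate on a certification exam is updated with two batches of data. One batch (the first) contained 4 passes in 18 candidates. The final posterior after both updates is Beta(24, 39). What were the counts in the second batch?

Because Beta–binomial updating is additive in the counts, the combined data contributed (α_post−α_prior, β_post−β_prior) successes and failures.
Total across both batches: 24−16=8 passes, 39−13=26 failures.
Subtract the first batch: 8−4=4 passes and 26−14=12 failures.

4 passes and 12 failures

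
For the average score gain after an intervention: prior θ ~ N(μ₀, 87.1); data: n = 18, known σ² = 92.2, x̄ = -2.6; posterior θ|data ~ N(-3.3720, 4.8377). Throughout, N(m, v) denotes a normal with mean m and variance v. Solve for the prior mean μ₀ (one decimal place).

μ₀ = -16.5

With known observation variance, the Normal–Normal posterior has precision τ_n = τ₀ + n/σ² and mean μ_n = (τ₀μ₀ + (n/σ²)x̄)/τ_n.
Here τ₀ = 1/87.1 = 0.011481 and τ_data = 18/92.2 = 0.195228, so τ_n = 0.206709.
Rearranging for μ₀: μ₀ = (μ_n·τ_n − τ_data·x̄)/τ₀ = (-3.3720·0.206709 − 0.195228·-2.6) / 0.011481 = -0.189430/0.011481 ≈ -16.5.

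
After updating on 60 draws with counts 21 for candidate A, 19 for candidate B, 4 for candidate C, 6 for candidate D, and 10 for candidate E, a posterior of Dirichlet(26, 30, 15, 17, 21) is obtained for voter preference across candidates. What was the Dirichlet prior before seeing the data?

Dirichlet(5, 11, 11, 11, 11)

For a Dirichlet(α) prior with multinomial counts c, the posterior is Dirichlet(α + c) componentwise.
Subtract each count from the matching posterior parameter: 26−21=5, 30−19=11, 15−4=11, 17−6=11, 21−10=11.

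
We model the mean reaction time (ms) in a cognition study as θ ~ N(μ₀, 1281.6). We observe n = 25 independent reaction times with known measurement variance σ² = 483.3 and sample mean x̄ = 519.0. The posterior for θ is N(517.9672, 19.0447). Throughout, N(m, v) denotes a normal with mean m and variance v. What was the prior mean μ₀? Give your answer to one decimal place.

μ₀ = 449.5

With known observation variance, the Normal–Normal posterior has precision τ_n = τ₀ + n/σ² and mean μ_n = (τ₀μ₀ + (n/σ²)x̄)/τ_n.
Here τ₀ = 1/1281.6 = 0.000780 and τ_data = 25/483.3 = 0.051728, so τ_n = 0.052508.
Rearranging for μ₀: μ₀ = (μ_n·τ_n − τ_data·x̄)/τ₀ = (517.9672·0.052508 − 0.051728·519.0) / 0.000780 = 0.350590/0.000780 ≈ 449.5.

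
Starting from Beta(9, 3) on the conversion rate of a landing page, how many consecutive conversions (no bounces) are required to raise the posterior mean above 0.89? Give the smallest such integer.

After k conversions and 0 bounces the posterior is Beta(9+k, 3), with mean (9+k)/(9+3+k).
Set (9+k)/(12+k) > 0.89 and solve: k > (0.89·12 − 9)/(1 − 0.89) = 15.273.
The smallest integer exceeding 15.273 is 16, and checking k=16: (25)/(28) = 0.8929 > 0.89.

k = 16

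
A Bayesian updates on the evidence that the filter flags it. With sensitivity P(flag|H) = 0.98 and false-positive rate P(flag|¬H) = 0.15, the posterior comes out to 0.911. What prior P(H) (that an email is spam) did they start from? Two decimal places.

P(H) = 0.61

Bayes' rule in odds form gives O(H|E) = O(H)·[P(E|H)/P(E|¬H)], hence O(H) = O(H|E)/LR.
Posterior odds = 0.911/(1−0.911) = 10.2360. LR = 0.98/0.15 = 6.5333.
Prior odds = 10.2360/6.5333 = 1.5667, so P(H) = 1.5667/(1+1.5667) ≈ 0.61.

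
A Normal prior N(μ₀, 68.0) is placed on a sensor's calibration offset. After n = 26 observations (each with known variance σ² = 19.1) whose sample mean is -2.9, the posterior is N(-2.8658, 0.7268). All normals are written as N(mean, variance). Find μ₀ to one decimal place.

μ₀ = 0.3

With known observation variance, the Normal–Normal posterior has precision τ_n = τ₀ + n/σ² and mean μ_n = (τ₀μ₀ + (n/σ²)x̄)/τ_n.
Here τ₀ = 1/68.0 = 0.014706 and τ_data = 26/19.1 = 1.361257, so τ_n = 1.375963.
Rearranging for μ₀: μ₀ = (μ_n·τ_n − τ_data·x̄)/τ₀ = (-2.8658·1.375963 − 1.361257·-2.9) / 0.014706 = 0.004411/0.014706 ≈ 0.3.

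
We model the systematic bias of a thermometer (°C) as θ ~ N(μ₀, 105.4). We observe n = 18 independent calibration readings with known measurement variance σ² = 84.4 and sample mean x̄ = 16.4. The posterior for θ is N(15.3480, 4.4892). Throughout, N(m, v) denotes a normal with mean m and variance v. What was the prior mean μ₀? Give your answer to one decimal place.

The posterior mean is a precision-weighted average: μ_n = (τ₀μ₀ + τ_data·x̄)/(τ₀+τ_data), with τ₀=1/σ₀² and τ_data=n/σ².
Here τ₀ = 1/105.4 = 0.009488 and τ_data = 18/84.4 = 0.213270, so τ_n = 0.222758.
Rearranging for μ₀: μ₀ = (μ_n·τ_n − τ_data·x̄)/τ₀ = (15.3480·0.222758 − 0.213270·16.4) / 0.009488 = -0.078738/0.009488 ≈ -8.3.

μ₀ = -8.3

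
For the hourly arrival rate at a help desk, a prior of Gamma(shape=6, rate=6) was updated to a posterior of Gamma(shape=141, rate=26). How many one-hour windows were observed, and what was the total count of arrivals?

Gamma–Poisson conjugacy: posterior shape = α + Σxᵢ, posterior rate = β + n.
Matching: Σxᵢ = 141 − 6 = 135 and n = 26 − 6 = 20.

n = 20 one-hour windows with total 135 arrivals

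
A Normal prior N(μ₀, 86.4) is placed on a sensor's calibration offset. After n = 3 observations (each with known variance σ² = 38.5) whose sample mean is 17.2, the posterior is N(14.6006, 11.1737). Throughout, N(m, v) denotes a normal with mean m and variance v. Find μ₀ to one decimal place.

The posterior mean is a precision-weighted average: μ_n = (τ₀μ₀ + τ_data·x̄)/(τ₀+τ_data), with τ₀=1/σ₀² and τ_data=n/σ².
Here τ₀ = 1/86.4 = 0.011574 and τ_data = 3/38.5 = 0.077922, so τ_n = 0.089496.
Rearranging for μ₀: μ₀ = (μ_n·τ_n − τ_data·x̄)/τ₀ = (14.6006·0.089496 − 0.077922·17.2) / 0.011574 = -0.033563/0.011574 ≈ -2.9.

μ₀ = -2.9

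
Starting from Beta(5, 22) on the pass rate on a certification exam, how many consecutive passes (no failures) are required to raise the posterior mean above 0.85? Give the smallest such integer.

After k passes and 0 failures the posterior is Beta(5+k, 22), with mean (5+k)/(5+22+k).
Set (5+k)/(27+k) > 0.85 and solve: k > (0.85·27 − 5)/(1 − 0.85) = 119.667.
The smallest integer exceeding 119.667 is 120, and checking k=120: (125)/(147) = 0.8503 > 0.85.

k = 120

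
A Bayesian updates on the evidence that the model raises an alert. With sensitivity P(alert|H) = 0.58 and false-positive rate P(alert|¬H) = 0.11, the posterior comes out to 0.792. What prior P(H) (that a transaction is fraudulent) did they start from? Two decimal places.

Bayes' rule in odds form gives O(H|E) = O(H)·[P(E|H)/P(E|¬H)], hence O(H) = O(H|E)/LR.
Posterior odds = 0.792/(1−0.792) = 3.8077. LR = 0.58/0.11 = 5.2727.
Prior odds = 3.8077/5.2727 = 0.7222, so P(H) = 0.7222/(1+0.7222) ≈ 0.42.

P(H) = 0.42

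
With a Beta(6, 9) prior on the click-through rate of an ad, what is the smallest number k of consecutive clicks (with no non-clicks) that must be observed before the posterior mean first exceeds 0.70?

k = 16

After k clicks and 0 non-clicks the posterior is Beta(6+k, 9), with mean (6+k)/(6+9+k).
Set (6+k)/(15+k) > 0.70 and solve: k > (0.70·15 − 6)/(1 − 0.70) = 15.000.
The smallest integer exceeding 15.000 is 16, and checking k=16: (22)/(31) = 0.7097 > 0.70.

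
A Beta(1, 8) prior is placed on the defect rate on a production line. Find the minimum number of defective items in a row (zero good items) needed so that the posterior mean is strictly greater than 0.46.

After k defective items and 0 good items the posterior is Beta(1+k, 8), with mean (1+k)/(1+8+k).
Set (1+k)/(9+k) > 0.46 and solve: k > (0.46·9 − 1)/(1 − 0.46) = 5.815.
The smallest integer exceeding 5.815 is 6, and checking k=6: (7)/(15) = 0.4667 > 0.46.

k = 6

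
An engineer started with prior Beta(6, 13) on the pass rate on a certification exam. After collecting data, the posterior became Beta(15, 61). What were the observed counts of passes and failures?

Beta is conjugate to the binomial likelihood: posterior = Beta(α+s, β+f).
Match parameters: s=15−6=9, f=61−13=48.

9 passes and 48 failures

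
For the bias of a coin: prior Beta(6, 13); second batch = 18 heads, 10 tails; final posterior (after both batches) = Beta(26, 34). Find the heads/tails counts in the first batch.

Because Beta–binomial updating is additive in the counts, the combined data contributed (α_post−α_prior, β_post−β_prior) successes and failures.
Total across both batches: 26−6=20 heads, 34−13=21 tails.
Subtract the second batch: 20−18=2 heads and 21−10=11 tails.

2 heads and 11 tails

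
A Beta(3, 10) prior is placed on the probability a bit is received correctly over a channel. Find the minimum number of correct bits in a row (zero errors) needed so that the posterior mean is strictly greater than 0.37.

k = 3

After k correct bits and 0 errors the posterior is Beta(3+k, 10), with mean (3+k)/(3+10+k).
Set (3+k)/(13+k) > 0.37 and solve: k > (0.37·13 − 3)/(1 − 0.37) = 2.873.
The smallest integer exceeding 2.873 is 3.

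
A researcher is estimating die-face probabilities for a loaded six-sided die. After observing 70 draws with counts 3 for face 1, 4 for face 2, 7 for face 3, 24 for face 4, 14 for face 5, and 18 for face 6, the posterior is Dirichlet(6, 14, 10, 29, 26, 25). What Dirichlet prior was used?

For a Dirichlet(α) prior with multinomial counts c, the posterior is Dirichlet(α + c) componentwise.
Subtract each count from the matching posterior parameter: 6−3=3, 14−4=10, 10−7=3, 29−24=5, 26−14=12, 25−18=7.

Dirichlet(3, 10, 3, 5, 12, 7)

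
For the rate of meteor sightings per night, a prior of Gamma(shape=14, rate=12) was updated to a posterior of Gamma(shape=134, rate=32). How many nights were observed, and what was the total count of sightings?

n = 20 nights with total 120 sightings

Gamma–Poisson conjugacy: posterior shape = α + Σxᵢ, posterior rate = β + n.
Matching: Σxᵢ = 134 − 14 = 120 and n = 32 − 12 = 20.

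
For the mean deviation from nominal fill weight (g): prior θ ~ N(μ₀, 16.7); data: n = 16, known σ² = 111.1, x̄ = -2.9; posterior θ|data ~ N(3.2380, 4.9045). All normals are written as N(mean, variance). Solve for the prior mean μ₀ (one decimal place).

μ₀ = 18.0

With known observation variance, the Normal–Normal posterior has precision τ_n = τ₀ + n/σ² and mean μ_n = (τ₀μ₀ + (n/σ²)x̄)/τ_n.
Here τ₀ = 1/16.7 = 0.059880 and τ_data = 16/111.1 = 0.144014, so τ_n = 0.203894.
Rearranging for μ₀: μ₀ = (μ_n·τ_n − τ_data·x̄)/τ₀ = (3.2380·0.203894 − 0.144014·-2.9) / 0.059880 = 1.077849/0.059880 ≈ 18.0.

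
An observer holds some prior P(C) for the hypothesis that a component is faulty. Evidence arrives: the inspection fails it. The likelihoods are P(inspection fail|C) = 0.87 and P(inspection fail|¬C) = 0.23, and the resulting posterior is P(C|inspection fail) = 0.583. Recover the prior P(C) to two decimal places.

In odds form, posterior odds = prior odds × likelihood ratio, so prior odds = posterior odds ÷ LR.
Posterior odds = 0.583/(1−0.583) = 1.3981. LR = 0.87/0.23 = 3.7826.
Prior odds = 1.3981/3.7826 = 0.3696, so P(C) = 0.3696/(1+0.3696) ≈ 0.27.

P(C) = 0.27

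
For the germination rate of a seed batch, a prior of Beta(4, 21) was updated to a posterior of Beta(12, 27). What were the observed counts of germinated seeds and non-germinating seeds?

8 germinated seeds and 6 non-germinating seeds

Beta is conjugate to the binomial likelihood: posterior = Beta(α+s, β+f).
So s = 12 − 4 = 8 and f = 27 − 21 = 6.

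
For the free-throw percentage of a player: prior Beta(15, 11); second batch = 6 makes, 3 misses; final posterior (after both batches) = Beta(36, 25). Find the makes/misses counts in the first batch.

15 makes and 11 misses

Sequential conjugate updates are equivalent to a single update on the pooled data, so total successes = posterior α − prior α and total failures = posterior β − prior β.
Total across both batches: 36−15=21 makes, 25−11=14 misses.
Subtract the second batch: 21−6=15 makes and 14−3=11 misses.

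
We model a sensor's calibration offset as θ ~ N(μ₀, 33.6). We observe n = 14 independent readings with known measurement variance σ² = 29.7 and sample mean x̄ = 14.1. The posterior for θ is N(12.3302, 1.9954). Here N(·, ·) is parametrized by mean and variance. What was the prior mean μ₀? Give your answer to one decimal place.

With known observation variance, the Normal–Normal posterior has precision τ_n = τ₀ + n/σ² and mean μ_n = (τ₀μ₀ + (n/σ²)x̄)/τ_n.
Here τ₀ = 1/33.6 = 0.029762 and τ_data = 14/29.7 = 0.471380, so τ_n = 0.501142.
Rearranging for μ₀: μ₀ = (μ_n·τ_n − τ_data·x̄)/τ₀ = (12.3302·0.501142 − 0.471380·14.1) / 0.029762 = -0.467277/0.029762 ≈ -15.7.

μ₀ = -15.7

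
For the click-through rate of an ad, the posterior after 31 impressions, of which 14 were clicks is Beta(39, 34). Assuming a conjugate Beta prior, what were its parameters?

Beta(25, 17)

Beta is conjugate to the binomial likelihood: posterior = Beta(a+s, b+f).
Subtract the data counts: 39−14=25, 34−17=17.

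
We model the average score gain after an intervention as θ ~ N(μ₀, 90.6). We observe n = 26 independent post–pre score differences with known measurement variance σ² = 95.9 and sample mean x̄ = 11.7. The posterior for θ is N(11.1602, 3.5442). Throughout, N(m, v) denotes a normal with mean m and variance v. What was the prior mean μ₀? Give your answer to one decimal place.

With known observation variance, the Normal–Normal posterior has precision τ_n = τ₀ + n/σ² and mean μ_n = (τ₀μ₀ + (n/σ²)x̄)/τ_n.
Here τ₀ = 1/90.6 = 0.011038 and τ_data = 26/95.9 = 0.271116, so τ_n = 0.282154.
Rearranging for μ₀: μ₀ = (μ_n·τ_n − τ_data·x̄)/τ₀ = (11.1602·0.282154 − 0.271116·11.7) / 0.011038 = -0.023162/0.011038 ≈ -2.1.

μ₀ = -2.1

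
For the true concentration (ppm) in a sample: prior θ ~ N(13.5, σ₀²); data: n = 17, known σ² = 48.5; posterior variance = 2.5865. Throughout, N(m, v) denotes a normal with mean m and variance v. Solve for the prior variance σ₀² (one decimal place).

σ₀² = 27.7

Posterior precision equals prior precision plus data precision: 1/σ_n² = 1/σ₀² + n/σ².
So 1/σ₀² = 1/2.5865 − 17/48.5 = 0.386623 − 0.350515 = 0.036108.
Hence σ₀² = 1/0.036108 ≈ 27.7.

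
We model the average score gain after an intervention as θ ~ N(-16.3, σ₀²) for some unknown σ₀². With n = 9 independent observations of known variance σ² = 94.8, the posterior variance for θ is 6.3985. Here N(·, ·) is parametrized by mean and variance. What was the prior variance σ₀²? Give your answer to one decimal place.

σ₀² = 16.3

For the Normal–Normal model with known σ², precisions add: τ_n = τ₀ + n/σ².
So 1/σ₀² = 1/6.3985 − 9/94.8 = 0.156287 − 0.094937 = 0.061350.
Hence σ₀² = 1/0.061350 ≈ 16.3.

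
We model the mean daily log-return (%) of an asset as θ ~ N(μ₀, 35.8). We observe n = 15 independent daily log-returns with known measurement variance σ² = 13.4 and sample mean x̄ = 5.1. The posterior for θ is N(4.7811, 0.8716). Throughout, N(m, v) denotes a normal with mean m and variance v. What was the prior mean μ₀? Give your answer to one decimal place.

The posterior mean is a precision-weighted average: μ_n = (τ₀μ₀ + τ_data·x̄)/(τ₀+τ_data), with τ₀=1/σ₀² and τ_data=n/σ².
Here τ₀ = 1/35.8 = 0.027933 and τ_data = 15/13.4 = 1.119403, so τ_n = 1.147336.
Rearranging for μ₀: μ₀ = (μ_n·τ_n − τ_data·x̄)/τ₀ = (4.7811·1.147336 − 1.119403·5.1) / 0.027933 = -0.223427/0.027933 ≈ -8.0.

μ₀ = -8.0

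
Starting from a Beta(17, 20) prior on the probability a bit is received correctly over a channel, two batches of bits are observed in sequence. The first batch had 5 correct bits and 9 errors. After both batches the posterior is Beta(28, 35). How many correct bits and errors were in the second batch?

6 correct bits and 6 errors

Because Beta–binomial updating is additive in the counts, the combined data contributed (α_post−α_prior, β_post−β_prior) successes and failures.
Total across both batches: 28−17=11 correct bits, 35−20=15 errors.
Subtract the first batch: 11−5=6 correct bits and 15−9=6 errors.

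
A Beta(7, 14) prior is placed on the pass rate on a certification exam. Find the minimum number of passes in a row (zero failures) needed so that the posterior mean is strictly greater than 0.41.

After k passes and 0 failures the posterior is Beta(7+k, 14), with mean (7+k)/(7+14+k).
Set (7+k)/(21+k) > 0.41 and solve: k > (0.41·21 − 7)/(1 − 0.41) = 2.729.
The smallest integer exceeding 2.729 is 3, and checking k=3: (10)/(24) = 0.4167 > 0.41.

k = 3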